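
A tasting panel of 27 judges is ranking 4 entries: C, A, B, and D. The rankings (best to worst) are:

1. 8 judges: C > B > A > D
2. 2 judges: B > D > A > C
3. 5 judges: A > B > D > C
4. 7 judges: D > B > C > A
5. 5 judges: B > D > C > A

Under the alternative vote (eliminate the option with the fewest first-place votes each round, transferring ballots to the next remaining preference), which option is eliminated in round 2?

D

Round 1: C 8, A 5, B 7, D 7. Eliminate A.
Round 2: C 8, B 12, D 7. Eliminate D.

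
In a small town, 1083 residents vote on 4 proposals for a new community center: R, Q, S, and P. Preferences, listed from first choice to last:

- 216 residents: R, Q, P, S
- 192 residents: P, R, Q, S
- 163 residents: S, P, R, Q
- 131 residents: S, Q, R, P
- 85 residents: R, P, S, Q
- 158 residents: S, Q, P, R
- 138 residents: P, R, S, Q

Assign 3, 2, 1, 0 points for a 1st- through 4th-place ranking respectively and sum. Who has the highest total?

R: 216·3 + 192·2 + 163·1 + 131·1 + 85·3 + 158·0 + 138·2 = 1857
Q: 216·2 + 192·1 + 163·0 + 131·2 + 85·0 + 158·2 + 138·0 = 1202
S: 216·0 + 192·0 + 163·3 + 131·3 + 85·1 + 158·3 + 138·1 = 1579
P: 216·1 + 192·3 + 163·2 + 131·0 + 85·2 + 158·1 + 138·3 = 1860
P has the highest Borda score (1860).

P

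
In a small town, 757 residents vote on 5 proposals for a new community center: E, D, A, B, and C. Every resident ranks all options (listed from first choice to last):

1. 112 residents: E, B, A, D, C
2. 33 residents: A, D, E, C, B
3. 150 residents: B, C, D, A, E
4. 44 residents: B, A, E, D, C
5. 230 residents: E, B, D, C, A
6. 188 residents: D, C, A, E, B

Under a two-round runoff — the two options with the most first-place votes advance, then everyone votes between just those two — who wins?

Round 1 first-place votes: E 342, D 188, A 33, B 194, C 0.
E and B advance.
Runoff: E is preferred to B by 563 voters; B by 194.
E wins the runoff.

E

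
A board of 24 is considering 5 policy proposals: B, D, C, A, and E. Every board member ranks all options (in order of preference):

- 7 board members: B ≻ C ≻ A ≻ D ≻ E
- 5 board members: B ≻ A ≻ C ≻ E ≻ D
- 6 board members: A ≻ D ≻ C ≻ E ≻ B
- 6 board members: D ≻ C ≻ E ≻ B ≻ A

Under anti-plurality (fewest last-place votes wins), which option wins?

C

Last-place votes: B 6, D 5, C 0, A 6, E 7.
C is ranked last by the fewest voters, so C wins.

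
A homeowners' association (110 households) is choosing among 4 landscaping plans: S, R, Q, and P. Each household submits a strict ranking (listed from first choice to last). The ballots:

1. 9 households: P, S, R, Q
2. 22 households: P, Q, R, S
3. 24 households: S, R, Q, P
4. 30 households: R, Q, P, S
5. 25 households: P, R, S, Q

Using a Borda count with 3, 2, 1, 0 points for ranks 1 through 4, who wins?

R

S: 9·2 + 22·0 + 24·3 + 30·0 + 25·1 = 115
R: 9·1 + 22·1 + 24·2 + 30·3 + 25·2 = 219
Q: 9·0 + 22·2 + 24·1 + 30·2 + 25·0 = 128
P: 9·3 + 22·3 + 24·0 + 30·1 + 25·3 = 198
R has the highest Borda score (219).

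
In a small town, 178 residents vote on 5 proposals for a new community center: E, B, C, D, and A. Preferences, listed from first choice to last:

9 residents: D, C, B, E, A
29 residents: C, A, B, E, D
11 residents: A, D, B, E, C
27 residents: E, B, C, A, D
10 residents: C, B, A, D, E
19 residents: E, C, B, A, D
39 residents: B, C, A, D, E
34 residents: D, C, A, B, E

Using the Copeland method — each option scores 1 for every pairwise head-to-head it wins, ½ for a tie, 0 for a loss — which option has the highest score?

C

E: loses to B, C, D, and A → score 0.
B: beats E, D, and A; loses to C → score 3.
C: beats E, B, D, and A → score 4.
D: beats E; loses to B, C, and A → score 1.
A: beats E and D; loses to B and C → score 2.
C has the best pairwise record.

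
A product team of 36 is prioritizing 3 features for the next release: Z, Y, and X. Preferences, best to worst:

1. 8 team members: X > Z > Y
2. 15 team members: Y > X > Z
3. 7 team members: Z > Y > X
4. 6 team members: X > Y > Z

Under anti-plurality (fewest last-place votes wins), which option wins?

X

Last-place votes: Z 21, Y 8, X 7.
X is ranked last by the fewest voters, so X wins.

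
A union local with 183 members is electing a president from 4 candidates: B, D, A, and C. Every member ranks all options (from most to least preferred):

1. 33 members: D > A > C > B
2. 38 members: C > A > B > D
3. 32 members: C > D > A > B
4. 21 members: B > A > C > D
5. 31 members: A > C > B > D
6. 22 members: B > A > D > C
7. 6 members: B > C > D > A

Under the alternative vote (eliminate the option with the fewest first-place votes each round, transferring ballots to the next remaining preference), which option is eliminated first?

A

Round 1: B 49, D 33, A 31, C 70. Eliminate A.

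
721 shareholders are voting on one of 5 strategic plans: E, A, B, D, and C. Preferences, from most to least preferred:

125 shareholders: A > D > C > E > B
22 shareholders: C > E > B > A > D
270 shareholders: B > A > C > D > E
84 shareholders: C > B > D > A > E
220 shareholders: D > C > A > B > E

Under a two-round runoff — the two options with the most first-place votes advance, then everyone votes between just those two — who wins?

Round 1 first-place votes: E 0, A 125, B 270, D 220, C 106.
B and D advance.
Runoff: B is preferred to D by 376 voters; D by 345.
B wins the runoff.

B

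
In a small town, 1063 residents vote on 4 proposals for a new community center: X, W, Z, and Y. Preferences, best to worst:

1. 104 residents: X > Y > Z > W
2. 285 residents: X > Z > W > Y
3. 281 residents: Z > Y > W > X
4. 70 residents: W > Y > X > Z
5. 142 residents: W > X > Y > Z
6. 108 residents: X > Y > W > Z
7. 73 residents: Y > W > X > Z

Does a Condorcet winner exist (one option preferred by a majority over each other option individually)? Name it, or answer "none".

Checking pairwise contests:
W beats X 566–497.
Z beats W 670–393.
X beats Z 782–281.
X beats Y 639–424.
Every option loses at least one head-to-head, so there is no Condorcet winner.

none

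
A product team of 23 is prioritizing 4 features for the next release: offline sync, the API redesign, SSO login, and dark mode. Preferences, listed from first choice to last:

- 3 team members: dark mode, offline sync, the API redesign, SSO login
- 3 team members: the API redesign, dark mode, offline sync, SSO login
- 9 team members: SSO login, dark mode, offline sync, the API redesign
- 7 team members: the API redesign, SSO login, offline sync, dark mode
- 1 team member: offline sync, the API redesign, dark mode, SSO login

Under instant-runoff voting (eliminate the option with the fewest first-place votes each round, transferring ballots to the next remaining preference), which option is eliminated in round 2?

dark mode

Round 1: offline sync 1, the API redesign 10, SSO login 9, dark mode 3. Eliminate offline sync.
Round 2: the API redesign 11, SSO login 9, dark mode 3. Eliminate dark mode.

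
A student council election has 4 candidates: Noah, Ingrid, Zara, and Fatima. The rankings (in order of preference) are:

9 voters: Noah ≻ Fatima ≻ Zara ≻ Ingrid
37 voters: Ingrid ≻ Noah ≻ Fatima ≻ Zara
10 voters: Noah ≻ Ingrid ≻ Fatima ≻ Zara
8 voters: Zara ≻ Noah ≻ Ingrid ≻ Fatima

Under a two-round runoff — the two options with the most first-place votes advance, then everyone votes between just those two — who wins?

Round 1 first-place votes: Noah 19, Ingrid 37, Zara 8, Fatima 0.
Ingrid and Noah advance.
Runoff: Ingrid is preferred to Noah by 37 voters; Noah by 27.
Ingrid wins the runoff.

Ingrid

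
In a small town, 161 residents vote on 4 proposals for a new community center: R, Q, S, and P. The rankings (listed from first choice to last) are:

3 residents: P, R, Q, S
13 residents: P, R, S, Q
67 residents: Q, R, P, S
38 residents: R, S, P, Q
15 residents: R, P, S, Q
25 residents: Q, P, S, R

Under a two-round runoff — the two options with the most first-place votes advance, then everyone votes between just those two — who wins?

Round 1 first-place votes: R 53, Q 92, S 0, P 16.
Q and R advance.
Runoff: Q is preferred to R by 92 voters; R by 69.
Q wins the runoff.

Q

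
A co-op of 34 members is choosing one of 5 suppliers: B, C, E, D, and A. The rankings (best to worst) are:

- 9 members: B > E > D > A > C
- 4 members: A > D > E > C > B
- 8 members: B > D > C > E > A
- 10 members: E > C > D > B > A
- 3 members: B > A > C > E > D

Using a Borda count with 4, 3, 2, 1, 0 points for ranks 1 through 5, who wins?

B

B: 9·4 + 4·0 + 8·4 + 10·1 + 3·4 = 90
C: 9·0 + 4·1 + 8·2 + 10·3 + 3·2 = 56
E: 9·3 + 4·2 + 8·1 + 10·4 + 3·1 = 86
D: 9·2 + 4·3 + 8·3 + 10·2 + 3·0 = 74
A: 9·1 + 4·4 + 8·0 + 10·0 + 3·3 = 34
B has the highest Borda score (90).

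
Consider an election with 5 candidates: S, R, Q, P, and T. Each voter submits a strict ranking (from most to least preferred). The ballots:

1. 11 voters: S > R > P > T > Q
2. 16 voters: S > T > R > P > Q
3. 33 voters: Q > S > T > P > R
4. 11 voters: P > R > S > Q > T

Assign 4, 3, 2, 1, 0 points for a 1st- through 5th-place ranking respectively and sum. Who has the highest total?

S: 11·4 + 16·4 + 33·3 + 11·2 = 229
R: 11·3 + 16·2 + 33·0 + 11·3 = 98
Q: 11·0 + 16·0 + 33·4 + 11·1 = 143
P: 11·2 + 16·1 + 33·1 + 11·4 = 115
T: 11·1 + 16·3 + 33·2 + 11·0 = 125
S has the highest Borda score (229).

S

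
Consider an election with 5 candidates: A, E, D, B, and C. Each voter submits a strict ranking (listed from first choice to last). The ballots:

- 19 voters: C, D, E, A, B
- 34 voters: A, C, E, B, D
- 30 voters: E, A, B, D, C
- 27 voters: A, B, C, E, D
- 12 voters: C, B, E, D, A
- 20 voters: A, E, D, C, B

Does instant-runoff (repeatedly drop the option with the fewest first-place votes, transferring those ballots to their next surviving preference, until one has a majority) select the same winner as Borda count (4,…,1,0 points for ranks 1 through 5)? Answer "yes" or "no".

Instant-runoff — R1 A 81, E 30, D 0, B 0, C 31 (A winner). Winner: A.
Borda — scores: A 433, E 337, D 139, B 211, C 300. Winner: A.
The two methods agree.

yes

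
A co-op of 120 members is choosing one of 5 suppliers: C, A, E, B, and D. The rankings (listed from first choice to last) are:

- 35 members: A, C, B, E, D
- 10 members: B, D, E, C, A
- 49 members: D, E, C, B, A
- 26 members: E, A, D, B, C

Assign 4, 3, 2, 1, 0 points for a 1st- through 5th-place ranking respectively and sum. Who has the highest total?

E

C: 35·3 + 10·1 + 49·2 + 26·0 = 213
A: 35·4 + 10·0 + 49·0 + 26·3 = 218
E: 35·1 + 10·2 + 49·3 + 26·4 = 306
B: 35·2 + 10·4 + 49·1 + 26·1 = 185
D: 35·0 + 10·3 + 49·4 + 26·2 = 278
E has the highest Borda score (306).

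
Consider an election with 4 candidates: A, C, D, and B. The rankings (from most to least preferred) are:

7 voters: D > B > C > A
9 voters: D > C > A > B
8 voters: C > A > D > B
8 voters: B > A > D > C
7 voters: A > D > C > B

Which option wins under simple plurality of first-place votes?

D

First-place votes: A 7, C 8, D 16, B 8.
D has the most first-place votes.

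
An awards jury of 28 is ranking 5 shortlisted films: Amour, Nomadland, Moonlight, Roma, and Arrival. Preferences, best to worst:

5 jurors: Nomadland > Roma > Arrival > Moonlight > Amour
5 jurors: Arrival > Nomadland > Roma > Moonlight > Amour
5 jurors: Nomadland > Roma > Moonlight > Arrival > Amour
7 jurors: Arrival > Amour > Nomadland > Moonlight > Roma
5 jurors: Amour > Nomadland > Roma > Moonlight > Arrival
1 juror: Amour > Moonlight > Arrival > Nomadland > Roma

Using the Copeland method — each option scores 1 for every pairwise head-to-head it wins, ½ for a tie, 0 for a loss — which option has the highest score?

Amour: loses to Nomadland, Moonlight, Roma, and Arrival → score 0.
Nomadland: beats Amour, Moonlight, Roma, and Arrival → score 4.
Moonlight: beats Amour; loses to Nomadland, Roma, and Arrival → score 1.
Roma: beats Amour, Moonlight, and Arrival; loses to Nomadland → score 3.
Arrival: beats Amour and Moonlight; loses to Nomadland and Roma → score 2.
Nomadland has the best pairwise record.

Nomadland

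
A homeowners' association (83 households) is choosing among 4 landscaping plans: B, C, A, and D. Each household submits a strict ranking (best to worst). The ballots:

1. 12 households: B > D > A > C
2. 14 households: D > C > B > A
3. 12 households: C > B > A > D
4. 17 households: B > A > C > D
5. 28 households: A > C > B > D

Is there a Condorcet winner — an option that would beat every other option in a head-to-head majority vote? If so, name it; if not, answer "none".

Checking pairwise contests:
C beats B 54–29.
A beats C 57–26.
B beats A 55–28.
B beats D 69–14.
Every option loses at least one head-to-head, so there is no Condorcet winner.

none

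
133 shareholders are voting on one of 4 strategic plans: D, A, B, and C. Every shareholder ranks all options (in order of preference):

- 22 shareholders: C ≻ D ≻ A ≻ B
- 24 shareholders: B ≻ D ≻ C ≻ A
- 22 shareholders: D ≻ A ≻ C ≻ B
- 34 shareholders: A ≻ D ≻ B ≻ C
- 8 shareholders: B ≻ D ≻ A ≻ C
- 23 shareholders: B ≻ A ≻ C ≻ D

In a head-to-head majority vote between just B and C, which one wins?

Voters preferring B to C: 89; preferring C to B: 44.
B wins the head-to-head.

B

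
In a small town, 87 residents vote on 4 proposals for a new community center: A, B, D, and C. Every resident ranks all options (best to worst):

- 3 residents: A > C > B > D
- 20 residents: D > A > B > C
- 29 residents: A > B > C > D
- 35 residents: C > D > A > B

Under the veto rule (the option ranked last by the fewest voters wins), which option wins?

A

Last-place votes: A 0, B 35, D 32, C 20.
A is ranked last by the fewest voters, so A wins.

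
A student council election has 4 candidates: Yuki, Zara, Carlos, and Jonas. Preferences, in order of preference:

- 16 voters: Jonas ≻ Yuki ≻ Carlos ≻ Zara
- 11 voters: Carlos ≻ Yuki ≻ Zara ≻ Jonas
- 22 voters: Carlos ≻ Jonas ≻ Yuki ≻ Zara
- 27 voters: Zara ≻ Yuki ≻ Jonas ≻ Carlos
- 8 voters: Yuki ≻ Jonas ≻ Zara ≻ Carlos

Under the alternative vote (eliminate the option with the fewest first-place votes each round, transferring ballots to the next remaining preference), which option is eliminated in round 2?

Round 1: Yuki 8, Zara 27, Carlos 33, Jonas 16. Eliminate Yuki.
Round 2: Zara 27, Carlos 33, Jonas 24. Eliminate Jonas.

Jonas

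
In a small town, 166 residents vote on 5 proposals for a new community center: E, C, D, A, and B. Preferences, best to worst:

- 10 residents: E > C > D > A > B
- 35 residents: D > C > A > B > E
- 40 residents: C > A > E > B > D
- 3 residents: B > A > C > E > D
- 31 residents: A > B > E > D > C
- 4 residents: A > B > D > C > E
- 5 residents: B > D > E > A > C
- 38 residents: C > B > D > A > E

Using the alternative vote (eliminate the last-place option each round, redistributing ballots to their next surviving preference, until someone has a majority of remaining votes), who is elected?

Round 1: E 10, C 78, D 35, A 35, B 8. Eliminate B.
Round 2: E 10, C 78, D 40, A 38. Eliminate E.
Round 3: C 88, D 40, A 38. C has a majority.

C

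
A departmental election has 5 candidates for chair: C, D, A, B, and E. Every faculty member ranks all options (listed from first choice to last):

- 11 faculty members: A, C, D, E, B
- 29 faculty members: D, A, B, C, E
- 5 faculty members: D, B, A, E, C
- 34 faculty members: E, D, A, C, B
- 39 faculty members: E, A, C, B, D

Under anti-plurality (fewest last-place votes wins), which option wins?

A

Last-place votes: C 5, D 39, A 0, B 45, E 29.
A is ranked last by the fewest voters, so A wins.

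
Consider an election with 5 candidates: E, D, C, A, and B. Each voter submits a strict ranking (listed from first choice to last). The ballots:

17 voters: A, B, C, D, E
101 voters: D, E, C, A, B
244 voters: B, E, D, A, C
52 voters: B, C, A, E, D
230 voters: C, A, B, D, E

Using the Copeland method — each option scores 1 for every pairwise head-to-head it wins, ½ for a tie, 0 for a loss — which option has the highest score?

E: beats C and A; loses to D and B → score 2.
D: beats E, C, and A; loses to B → score 3.
C: beats A and B; loses to E and D → score 2.
A: beats B; loses to E, D, and C → score 1.
B: beats E and D; loses to C and A → score 2.
D has the best pairwise record.

D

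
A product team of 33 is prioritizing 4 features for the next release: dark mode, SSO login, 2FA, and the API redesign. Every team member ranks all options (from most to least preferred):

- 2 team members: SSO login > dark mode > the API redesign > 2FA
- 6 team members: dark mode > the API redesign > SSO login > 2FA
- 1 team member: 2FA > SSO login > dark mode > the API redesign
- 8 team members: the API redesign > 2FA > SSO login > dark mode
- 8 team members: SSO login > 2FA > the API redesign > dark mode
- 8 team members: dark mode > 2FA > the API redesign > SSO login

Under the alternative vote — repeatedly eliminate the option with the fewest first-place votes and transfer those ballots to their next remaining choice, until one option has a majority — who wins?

SSO login

Round 1: dark mode 14, SSO login 10, 2FA 1, the API redesign 8. Eliminate 2FA.
Round 2: dark mode 14, SSO login 11, the API redesign 8. Eliminate the API redesign.
Round 3: dark mode 14, SSO login 19. SSO login has a majority.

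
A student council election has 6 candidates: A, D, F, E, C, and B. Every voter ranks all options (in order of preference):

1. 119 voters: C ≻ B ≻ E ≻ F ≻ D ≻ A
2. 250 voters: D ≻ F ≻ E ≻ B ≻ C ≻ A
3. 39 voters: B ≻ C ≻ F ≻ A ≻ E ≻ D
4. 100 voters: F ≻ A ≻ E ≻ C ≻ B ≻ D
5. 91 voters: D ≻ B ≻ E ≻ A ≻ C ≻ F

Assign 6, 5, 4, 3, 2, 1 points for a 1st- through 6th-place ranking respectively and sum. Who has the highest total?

A: 119·1 + 250·1 + 39·3 + 100·5 + 91·3 = 1259
D: 119·2 + 250·6 + 39·1 + 100·1 + 91·6 = 2423
F: 119·3 + 250·5 + 39·4 + 100·6 + 91·1 = 2454
E: 119·4 + 250·4 + 39·2 + 100·4 + 91·4 = 2318
C: 119·6 + 250·2 + 39·5 + 100·3 + 91·2 = 1891
B: 119·5 + 250·3 + 39·6 + 100·2 + 91·5 = 2234
F has the highest Borda score (2454).

F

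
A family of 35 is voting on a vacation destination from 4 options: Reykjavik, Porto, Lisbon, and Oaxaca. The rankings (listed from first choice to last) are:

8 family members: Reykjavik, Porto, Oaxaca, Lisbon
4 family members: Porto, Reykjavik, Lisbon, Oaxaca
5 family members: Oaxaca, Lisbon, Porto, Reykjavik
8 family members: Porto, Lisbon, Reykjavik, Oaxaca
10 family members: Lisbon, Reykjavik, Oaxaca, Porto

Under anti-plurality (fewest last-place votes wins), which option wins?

Reykjavik

Last-place votes: Reykjavik 5, Porto 10, Lisbon 8, Oaxaca 12.
Reykjavik is ranked last by the fewest voters, so Reykjavik wins.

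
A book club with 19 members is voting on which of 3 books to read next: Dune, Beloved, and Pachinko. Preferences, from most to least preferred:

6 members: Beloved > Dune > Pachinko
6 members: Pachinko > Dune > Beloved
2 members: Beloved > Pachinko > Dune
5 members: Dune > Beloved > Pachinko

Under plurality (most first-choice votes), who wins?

First-place votes: Dune 5, Beloved 8, Pachinko 6.
Beloved has the most first-place votes.

Beloved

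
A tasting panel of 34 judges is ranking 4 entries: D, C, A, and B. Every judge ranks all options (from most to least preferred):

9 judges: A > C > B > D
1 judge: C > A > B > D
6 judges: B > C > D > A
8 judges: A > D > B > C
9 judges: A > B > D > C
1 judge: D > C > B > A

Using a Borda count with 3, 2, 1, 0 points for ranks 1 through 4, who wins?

D: 9·0 + 1·0 + 6·1 + 8·2 + 9·1 + 1·3 = 34
C: 9·2 + 1·3 + 6·2 + 8·0 + 9·0 + 1·2 = 35
A: 9·3 + 1·2 + 6·0 + 8·3 + 9·3 + 1·0 = 80
B: 9·1 + 1·1 + 6·3 + 8·1 + 9·2 + 1·1 = 55
A has the highest Borda score (80).

A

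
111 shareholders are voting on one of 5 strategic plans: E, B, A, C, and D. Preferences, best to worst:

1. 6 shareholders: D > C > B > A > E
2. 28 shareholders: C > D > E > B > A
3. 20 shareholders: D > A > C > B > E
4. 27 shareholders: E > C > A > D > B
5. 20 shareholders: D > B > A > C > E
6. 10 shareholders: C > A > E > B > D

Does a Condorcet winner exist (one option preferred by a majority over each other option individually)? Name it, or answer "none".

C

C vs E: 84–27 for C.
C vs B: 91–20 for C.
C vs A: 71–40 for C.
C vs D: 65–46 for C.
C beats every other option head-to-head.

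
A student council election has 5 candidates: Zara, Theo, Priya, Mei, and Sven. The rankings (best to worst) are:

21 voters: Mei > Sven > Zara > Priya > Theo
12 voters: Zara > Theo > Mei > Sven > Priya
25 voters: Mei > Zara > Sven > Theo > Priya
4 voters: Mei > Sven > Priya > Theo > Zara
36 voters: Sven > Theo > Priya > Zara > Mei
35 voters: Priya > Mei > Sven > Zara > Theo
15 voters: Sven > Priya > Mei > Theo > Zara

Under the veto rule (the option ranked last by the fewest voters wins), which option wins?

Last-place votes: Zara 19, Theo 56, Priya 37, Mei 36, Sven 0.
Sven is ranked last by the fewest voters, so Sven wins.

Sven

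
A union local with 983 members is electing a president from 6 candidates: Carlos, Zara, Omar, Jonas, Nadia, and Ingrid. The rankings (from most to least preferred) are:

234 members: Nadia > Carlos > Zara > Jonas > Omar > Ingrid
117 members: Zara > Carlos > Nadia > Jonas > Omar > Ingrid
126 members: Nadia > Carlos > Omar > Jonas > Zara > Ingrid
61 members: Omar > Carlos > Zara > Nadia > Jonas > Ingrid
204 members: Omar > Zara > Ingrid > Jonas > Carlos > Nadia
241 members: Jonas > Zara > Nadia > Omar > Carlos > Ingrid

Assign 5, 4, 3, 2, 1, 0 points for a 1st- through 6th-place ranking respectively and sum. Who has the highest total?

Zara

Carlos: 234·4 + 117·4 + 126·4 + 61·4 + 204·1 + 241·1 = 2597
Zara: 234·3 + 117·5 + 126·1 + 61·3 + 204·4 + 241·4 = 3376
Omar: 234·1 + 117·1 + 126·3 + 61·5 + 204·5 + 241·2 = 2536
Jonas: 234·2 + 117·2 + 126·2 + 61·1 + 204·2 + 241·5 = 2628
Nadia: 234·5 + 117·3 + 126·5 + 61·2 + 204·0 + 241·3 = 2996
Ingrid: 234·0 + 117·0 + 126·0 + 61·0 + 204·3 + 241·0 = 612
Zara has the highest Borda score (3376).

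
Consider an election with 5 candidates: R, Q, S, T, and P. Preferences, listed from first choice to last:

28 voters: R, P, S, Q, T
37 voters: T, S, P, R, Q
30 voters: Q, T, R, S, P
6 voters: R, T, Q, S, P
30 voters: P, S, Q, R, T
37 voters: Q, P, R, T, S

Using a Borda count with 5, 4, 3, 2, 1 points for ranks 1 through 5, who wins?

R: 28·5 + 37·2 + 30·3 + 6·5 + 30·2 + 37·3 = 505
Q: 28·2 + 37·1 + 30·5 + 6·3 + 30·3 + 37·5 = 536
S: 28·3 + 37·4 + 30·2 + 6·2 + 30·4 + 37·1 = 461
T: 28·1 + 37·5 + 30·4 + 6·4 + 30·1 + 37·2 = 461
P: 28·4 + 37·3 + 30·1 + 6·1 + 30·5 + 37·4 = 557
P has the highest Borda score (557).

P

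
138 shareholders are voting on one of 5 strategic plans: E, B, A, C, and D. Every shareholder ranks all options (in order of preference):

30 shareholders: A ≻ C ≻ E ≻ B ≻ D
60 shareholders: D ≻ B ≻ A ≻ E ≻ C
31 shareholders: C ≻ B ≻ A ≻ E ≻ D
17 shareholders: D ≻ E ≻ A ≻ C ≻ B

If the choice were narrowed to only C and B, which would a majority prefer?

Voters preferring C to B: 78; preferring B to C: 60.
C wins the head-to-head.

C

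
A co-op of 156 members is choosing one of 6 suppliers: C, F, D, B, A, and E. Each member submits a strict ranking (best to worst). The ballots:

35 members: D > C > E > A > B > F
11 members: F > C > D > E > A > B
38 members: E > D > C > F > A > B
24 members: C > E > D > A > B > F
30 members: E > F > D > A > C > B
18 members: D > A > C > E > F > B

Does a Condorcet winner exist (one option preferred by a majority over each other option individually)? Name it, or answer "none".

Checking pairwise contests:
D beats C 121–35.
C beats F 115–41.
E beats D 92–64.
C beats B 156–0.
C beats A 108–48.
C beats E 88–68.
Every option loses at least one head-to-head, so there is no Condorcet winner.

none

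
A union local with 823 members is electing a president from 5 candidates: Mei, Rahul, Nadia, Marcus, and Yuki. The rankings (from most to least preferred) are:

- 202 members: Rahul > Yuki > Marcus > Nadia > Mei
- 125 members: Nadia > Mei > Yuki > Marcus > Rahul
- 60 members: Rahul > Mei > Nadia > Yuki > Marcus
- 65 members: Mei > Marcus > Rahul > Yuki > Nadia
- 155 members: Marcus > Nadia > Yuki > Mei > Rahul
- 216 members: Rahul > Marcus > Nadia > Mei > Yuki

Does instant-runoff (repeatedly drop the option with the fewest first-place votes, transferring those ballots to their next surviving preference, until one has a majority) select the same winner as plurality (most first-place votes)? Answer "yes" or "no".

yes

Instant-runoff — R1 Mei 65, Rahul 478, Nadia 125, Marcus 155, Yuki 0 (Rahul winner). Winner: Rahul.
Plurality — first-place votes: Mei 65, Rahul 478, Nadia 125, Marcus 155, Yuki 0. Winner: Rahul.
The two methods agree.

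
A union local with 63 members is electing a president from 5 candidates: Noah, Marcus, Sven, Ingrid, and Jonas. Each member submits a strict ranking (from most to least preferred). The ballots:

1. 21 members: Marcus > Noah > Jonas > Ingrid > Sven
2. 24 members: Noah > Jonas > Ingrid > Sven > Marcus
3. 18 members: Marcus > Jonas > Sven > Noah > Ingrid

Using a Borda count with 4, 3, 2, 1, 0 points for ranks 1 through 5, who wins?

Noah: 21·3 + 24·4 + 18·1 = 177
Marcus: 21·4 + 24·0 + 18·4 = 156
Sven: 21·0 + 24·1 + 18·2 = 60
Ingrid: 21·1 + 24·2 + 18·0 = 69
Jonas: 21·2 + 24·3 + 18·3 = 168
Noah has the highest Borda score (177).

Noah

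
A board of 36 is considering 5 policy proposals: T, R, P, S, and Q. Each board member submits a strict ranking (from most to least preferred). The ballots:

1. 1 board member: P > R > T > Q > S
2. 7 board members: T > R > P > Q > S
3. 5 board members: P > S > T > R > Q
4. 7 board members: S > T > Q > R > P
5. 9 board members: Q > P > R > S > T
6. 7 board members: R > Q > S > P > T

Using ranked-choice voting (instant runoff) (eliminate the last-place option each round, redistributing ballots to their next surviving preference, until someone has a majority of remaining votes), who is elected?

R

Round 1: T 7, R 7, P 6, S 7, Q 9. Eliminate P.
Round 2: T 7, R 8, S 12, Q 9. Eliminate T.
Round 3: R 15, S 12, Q 9. Eliminate Q.
Round 4: R 24, S 12. R has a majority.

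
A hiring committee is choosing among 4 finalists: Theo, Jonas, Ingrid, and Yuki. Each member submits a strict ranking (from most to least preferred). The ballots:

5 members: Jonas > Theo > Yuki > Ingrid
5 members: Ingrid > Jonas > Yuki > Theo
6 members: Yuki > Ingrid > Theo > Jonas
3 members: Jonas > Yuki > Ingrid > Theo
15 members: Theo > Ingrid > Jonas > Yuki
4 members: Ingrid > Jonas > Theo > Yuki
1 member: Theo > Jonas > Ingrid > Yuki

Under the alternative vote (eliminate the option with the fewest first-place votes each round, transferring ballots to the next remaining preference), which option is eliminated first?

Yuki

Round 1: Theo 16, Jonas 8, Ingrid 9, Yuki 6. Eliminate Yuki.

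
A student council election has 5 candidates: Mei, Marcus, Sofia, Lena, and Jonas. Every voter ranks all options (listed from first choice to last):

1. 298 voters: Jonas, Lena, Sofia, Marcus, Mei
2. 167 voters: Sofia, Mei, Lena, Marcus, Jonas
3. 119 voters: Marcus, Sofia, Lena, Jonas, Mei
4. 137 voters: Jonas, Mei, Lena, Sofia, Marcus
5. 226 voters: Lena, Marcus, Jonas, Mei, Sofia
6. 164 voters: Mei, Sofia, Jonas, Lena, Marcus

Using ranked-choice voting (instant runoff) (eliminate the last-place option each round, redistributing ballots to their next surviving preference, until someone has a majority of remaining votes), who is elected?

Jonas

Round 1: Mei 164, Marcus 119, Sofia 167, Lena 226, Jonas 435. Eliminate Marcus.
Round 2: Mei 164, Sofia 286, Lena 226, Jonas 435. Eliminate Mei.
Round 3: Sofia 450, Lena 226, Jonas 435. Eliminate Lena.
Round 4: Sofia 450, Jonas 661. Jonas has a majority.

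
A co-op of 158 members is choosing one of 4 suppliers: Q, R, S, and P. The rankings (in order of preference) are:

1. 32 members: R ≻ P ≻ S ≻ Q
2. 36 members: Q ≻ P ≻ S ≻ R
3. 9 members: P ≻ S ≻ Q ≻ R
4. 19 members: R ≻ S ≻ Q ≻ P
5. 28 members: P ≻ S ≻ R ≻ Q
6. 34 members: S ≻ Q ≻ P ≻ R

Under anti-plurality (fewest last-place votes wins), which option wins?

S

Last-place votes: Q 60, R 79, S 0, P 19.
S is ranked last by the fewest voters, so S wins.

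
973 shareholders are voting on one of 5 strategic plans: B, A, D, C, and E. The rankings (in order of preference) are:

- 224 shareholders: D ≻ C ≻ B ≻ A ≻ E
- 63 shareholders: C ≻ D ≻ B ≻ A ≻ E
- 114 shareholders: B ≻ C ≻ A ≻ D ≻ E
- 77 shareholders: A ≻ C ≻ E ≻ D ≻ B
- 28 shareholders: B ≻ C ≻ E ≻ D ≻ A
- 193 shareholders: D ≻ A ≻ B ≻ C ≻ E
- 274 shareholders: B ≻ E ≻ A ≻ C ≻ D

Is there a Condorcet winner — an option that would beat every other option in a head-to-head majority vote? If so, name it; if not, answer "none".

Checking pairwise contests:
D beats B 557–416.
B beats A 703–270.
C beats D 556–417.
B beats C 609–364.
B beats E 896–77.
Every option loses at least one head-to-head, so there is no Condorcet winner.

none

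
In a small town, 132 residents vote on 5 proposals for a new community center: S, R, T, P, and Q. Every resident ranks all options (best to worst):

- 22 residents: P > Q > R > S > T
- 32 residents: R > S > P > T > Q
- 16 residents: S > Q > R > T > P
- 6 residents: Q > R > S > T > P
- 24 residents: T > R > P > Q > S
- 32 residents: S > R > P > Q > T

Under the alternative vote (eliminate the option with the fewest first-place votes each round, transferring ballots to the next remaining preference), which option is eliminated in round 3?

Round 1: S 48, R 32, T 24, P 22, Q 6. Eliminate Q.
Round 2: S 48, R 38, T 24, P 22. Eliminate P.
Round 3: S 48, R 60, T 24. Eliminate T.

T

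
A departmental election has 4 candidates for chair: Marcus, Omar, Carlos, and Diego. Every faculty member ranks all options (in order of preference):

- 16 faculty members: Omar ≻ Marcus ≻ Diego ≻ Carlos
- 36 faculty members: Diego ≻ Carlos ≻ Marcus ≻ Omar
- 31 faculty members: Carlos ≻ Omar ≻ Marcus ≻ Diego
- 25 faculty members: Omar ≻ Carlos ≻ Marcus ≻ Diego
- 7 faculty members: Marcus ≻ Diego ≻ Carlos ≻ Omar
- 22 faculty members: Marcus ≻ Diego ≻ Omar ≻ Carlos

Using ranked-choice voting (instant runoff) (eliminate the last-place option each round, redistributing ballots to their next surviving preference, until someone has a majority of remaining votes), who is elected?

Round 1: Marcus 29, Omar 41, Carlos 31, Diego 36. Eliminate Marcus.
Round 2: Omar 41, Carlos 31, Diego 65. Eliminate Carlos.
Round 3: Omar 72, Diego 65. Omar has a majority.

Omar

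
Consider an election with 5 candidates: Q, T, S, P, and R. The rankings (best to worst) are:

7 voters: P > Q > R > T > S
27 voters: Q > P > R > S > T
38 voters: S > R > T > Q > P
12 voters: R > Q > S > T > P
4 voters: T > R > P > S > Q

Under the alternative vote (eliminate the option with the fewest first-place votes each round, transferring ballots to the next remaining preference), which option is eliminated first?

T

Round 1: Q 27, T 4, S 38, P 7, R 12. Eliminate T.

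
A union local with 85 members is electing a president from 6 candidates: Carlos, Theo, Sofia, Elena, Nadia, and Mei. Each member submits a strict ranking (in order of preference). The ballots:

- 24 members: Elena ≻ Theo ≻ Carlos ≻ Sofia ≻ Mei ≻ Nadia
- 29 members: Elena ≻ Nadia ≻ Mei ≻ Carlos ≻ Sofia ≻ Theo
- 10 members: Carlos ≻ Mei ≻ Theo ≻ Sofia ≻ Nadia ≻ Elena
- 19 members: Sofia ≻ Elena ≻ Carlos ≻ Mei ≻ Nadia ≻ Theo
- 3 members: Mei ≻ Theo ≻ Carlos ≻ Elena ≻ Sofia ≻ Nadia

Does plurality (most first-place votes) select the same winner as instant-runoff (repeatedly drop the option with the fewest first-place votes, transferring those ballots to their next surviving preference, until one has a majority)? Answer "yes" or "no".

Plurality — first-place votes: Carlos 10, Theo 0, Sofia 19, Elena 53, Nadia 0, Mei 3. Winner: Elena.
Instant-runoff — R1 Carlos 10, Theo 0, Sofia 19, Elena 53, Nadia 0, Mei 3 (Elena winner). Winner: Elena.
The two methods agree.

yes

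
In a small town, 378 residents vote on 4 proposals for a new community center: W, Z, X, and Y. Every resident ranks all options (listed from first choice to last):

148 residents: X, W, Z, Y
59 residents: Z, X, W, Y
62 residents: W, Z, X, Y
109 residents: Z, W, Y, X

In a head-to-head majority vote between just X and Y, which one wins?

Voters preferring X to Y: 269; preferring Y to X: 109.
X wins the head-to-head.

X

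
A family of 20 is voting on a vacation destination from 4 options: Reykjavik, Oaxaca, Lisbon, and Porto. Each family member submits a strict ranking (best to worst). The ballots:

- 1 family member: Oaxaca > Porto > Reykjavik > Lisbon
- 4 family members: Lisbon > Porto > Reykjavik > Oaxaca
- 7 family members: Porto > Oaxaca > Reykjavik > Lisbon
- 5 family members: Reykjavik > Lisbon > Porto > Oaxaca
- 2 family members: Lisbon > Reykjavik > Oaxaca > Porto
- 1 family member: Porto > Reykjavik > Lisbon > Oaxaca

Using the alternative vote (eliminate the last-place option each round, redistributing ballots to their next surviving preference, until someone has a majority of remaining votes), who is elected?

Lisbon

Round 1: Reykjavik 5, Oaxaca 1, Lisbon 6, Porto 8. Eliminate Oaxaca.
Round 2: Reykjavik 5, Lisbon 6, Porto 9. Eliminate Reykjavik.
Round 3: Lisbon 11, Porto 9. Lisbon has a majority.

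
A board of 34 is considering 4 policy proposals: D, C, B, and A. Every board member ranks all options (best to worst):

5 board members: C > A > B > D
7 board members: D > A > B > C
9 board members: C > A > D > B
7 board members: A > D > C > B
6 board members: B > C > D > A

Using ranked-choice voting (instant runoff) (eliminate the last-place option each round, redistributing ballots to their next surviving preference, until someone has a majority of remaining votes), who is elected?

C

Round 1: D 7, C 14, B 6, A 7. Eliminate B.
Round 2: D 7, C 20, A 7. C has a majority.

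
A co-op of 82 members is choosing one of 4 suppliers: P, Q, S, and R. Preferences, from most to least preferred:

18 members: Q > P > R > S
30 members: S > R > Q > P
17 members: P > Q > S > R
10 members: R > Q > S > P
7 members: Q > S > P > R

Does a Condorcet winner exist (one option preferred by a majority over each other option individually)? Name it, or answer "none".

Q

Q vs P: 65–17 for Q.
Q vs S: 52–30 for Q.
Q vs R: 42–40 for Q.
Q beats every other option head-to-head.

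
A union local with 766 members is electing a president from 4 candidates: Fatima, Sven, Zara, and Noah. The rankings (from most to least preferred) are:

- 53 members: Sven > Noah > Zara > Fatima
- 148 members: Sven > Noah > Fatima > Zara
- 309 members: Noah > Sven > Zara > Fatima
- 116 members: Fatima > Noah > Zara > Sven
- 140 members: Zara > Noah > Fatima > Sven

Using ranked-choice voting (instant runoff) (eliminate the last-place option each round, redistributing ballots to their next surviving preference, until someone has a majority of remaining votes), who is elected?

Round 1: Fatima 116, Sven 201, Zara 140, Noah 309. Eliminate Fatima.
Round 2: Sven 201, Zara 140, Noah 425. Noah has a majority.

Noah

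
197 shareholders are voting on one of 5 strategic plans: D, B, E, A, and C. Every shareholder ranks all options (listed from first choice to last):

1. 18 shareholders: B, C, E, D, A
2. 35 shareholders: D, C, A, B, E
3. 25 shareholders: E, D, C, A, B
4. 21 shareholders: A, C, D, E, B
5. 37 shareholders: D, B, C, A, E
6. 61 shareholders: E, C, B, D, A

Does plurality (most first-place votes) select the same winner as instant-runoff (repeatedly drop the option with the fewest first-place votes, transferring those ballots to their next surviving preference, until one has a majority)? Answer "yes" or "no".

Plurality — first-place votes: D 72, B 18, E 86, A 21, C 0. Winner: E.
Instant-runoff — R1 D 72, B 18, E 86, A 21, C 0 (C out); R2 D 72, B 18, E 86, A 21 (B out); R3 D 72, E 104, A 21 (E winner). Winner: E.
The two methods agree.

yes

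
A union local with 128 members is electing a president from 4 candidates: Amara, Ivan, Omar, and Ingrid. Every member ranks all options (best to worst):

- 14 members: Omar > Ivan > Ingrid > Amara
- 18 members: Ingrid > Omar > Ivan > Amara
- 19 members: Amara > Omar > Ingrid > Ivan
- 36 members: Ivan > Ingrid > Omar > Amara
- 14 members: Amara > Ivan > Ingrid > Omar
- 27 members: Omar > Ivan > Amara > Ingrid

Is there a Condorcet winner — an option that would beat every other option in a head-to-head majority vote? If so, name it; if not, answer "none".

Checking pairwise contests:
Ivan beats Amara 95–33.
Omar beats Ivan 78–50.
Ingrid beats Omar 68–60.
Ivan beats Ingrid 91–37.
Every option loses at least one head-to-head, so there is no Condorcet winner.

none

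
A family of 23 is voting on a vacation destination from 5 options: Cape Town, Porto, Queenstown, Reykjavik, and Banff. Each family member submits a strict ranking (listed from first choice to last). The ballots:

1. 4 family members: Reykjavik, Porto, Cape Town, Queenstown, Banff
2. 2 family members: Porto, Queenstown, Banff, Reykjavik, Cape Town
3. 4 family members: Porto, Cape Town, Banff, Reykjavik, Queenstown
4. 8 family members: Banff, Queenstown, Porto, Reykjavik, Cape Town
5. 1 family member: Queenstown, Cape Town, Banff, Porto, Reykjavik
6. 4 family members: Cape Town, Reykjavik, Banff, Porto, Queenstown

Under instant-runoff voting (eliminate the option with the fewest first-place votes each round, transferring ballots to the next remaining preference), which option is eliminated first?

Queenstown

Round 1: Cape Town 4, Porto 6, Queenstown 1, Reykjavik 4, Banff 8. Eliminate Queenstown.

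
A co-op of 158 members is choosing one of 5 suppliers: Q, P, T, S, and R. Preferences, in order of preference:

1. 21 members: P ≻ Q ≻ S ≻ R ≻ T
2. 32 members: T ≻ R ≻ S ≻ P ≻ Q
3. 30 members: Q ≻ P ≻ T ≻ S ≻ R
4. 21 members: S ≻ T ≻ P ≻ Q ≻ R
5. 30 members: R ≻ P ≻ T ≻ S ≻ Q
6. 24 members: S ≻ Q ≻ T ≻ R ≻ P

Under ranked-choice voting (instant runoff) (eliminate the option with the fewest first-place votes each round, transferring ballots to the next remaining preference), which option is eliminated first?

P

Round 1: Q 30, P 21, T 32, S 45, R 30. Eliminate P.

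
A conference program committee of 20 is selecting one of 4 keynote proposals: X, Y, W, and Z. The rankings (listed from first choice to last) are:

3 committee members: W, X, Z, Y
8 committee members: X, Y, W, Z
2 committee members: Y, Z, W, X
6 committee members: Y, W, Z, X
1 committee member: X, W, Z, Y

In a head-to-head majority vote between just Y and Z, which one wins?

Voters preferring Y to Z: 16; preferring Z to Y: 4.
Y wins the head-to-head.

Y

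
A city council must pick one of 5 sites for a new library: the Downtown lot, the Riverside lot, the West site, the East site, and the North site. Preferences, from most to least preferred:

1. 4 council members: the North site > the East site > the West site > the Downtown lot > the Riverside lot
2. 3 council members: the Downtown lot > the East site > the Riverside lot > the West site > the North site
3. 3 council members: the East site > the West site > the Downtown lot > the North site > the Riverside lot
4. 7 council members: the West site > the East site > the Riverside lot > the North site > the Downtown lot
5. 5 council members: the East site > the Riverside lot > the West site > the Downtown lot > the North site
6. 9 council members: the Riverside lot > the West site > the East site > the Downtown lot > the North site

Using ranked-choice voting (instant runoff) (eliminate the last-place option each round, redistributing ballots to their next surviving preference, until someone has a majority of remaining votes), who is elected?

the East site

Round 1: the Downtown lot 3, the Riverside lot 9, the West site 7, the East site 8, the North site 4. Eliminate the Downtown lot.
Round 2: the Riverside lot 9, the West site 7, the East site 11, the North site 4. Eliminate the North site.
Round 3: the Riverside lot 9, the West site 7, the East site 15. Eliminate the West site.
Round 4: the Riverside lot 9, the East site 22. The East site has a majority.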